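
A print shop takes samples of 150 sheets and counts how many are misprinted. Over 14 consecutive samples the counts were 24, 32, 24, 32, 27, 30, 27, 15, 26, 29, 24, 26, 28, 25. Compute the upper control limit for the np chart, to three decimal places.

p̄ = Σdᵢ / (k·n) = 369 / (14 × 150) = 0.17571
UCL = np̄ + 3·√(np̄(1−p̄)) = 26.3571 + 3 × √(26.3571×0.82429) = 26.3571 + 3 × 4.6611 = 40.3404

40.340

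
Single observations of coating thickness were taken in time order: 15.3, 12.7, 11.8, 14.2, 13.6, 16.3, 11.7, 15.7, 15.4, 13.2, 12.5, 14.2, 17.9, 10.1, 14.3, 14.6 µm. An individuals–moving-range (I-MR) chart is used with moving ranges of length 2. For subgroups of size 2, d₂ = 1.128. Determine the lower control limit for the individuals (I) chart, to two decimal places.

X̄ = (15.3 + 12.7 + 11.8 + 14.2 + 13.6 + 16.3 + 11.7 + 15.7 + 15.4 + 13.2 + 12.5 + 14.2 + 17.9 + 10.1 + 14.3 + 14.6) / 16 = 13.9688
Moving ranges: 2.6, 0.9, 2.4, 0.6, 2.7, 4.6, 4.0, 0.3, 2.2, 0.7, 1.7, 3.7, 7.8, 4.2, 0.3; M̄R̄ = 38.7000 / 15 = 2.5800
LCL = X̄ − 3·M̄R̄/d₂ = 13.9688 − 3 × 2.5800 / 1.128 = 7.1070

7.11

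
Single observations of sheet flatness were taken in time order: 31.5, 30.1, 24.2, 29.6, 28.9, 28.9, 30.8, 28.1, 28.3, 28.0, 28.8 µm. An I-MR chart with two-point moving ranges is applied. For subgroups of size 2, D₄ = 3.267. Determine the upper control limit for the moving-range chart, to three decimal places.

6.305

Moving ranges: 1.4, 5.9, 5.4, 0.7, 0.0, 1.9, 2.7, 0.2, 0.3, 0.8; M̄R̄ = 19.3000 / 10 = 1.9300
UCL_MR = D₄·M̄R̄ = 3.267 × 1.9300 = 6.3053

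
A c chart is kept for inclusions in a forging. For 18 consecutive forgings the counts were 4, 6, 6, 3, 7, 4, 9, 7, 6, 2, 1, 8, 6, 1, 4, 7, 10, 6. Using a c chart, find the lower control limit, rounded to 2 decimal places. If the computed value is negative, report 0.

0.00

c̄ = (4 + 6 + 6 + 3 + 7 + 4 + 9 + 7 + 6 + 2 + 1 + 8 + 6 + 1 + 4 + 7 + 10 + 6) / 18 = 97 / 18 = 5.3889
LCL = c̄ − 3√c̄ = 5.3889 − 3 × 2.3214 = -1.5753 → 0 (cannot be negative)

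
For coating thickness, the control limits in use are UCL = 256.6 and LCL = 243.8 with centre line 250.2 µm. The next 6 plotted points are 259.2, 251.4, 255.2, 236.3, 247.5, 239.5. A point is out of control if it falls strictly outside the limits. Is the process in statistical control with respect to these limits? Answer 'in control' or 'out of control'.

Compare each point to [243.8, 256.6]: sample 1 = 259.2 > UCL; sample 4 = 236.3 < LCL; sample 6 = 239.5 < LCL.

out of control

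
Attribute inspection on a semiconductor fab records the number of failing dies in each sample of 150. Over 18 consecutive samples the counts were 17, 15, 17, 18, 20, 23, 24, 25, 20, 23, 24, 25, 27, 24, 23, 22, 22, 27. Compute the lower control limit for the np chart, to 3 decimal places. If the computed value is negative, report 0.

p̄ = Σdᵢ / (k·n) = 396 / (18 × 150) = 0.14667
LCL = np̄ − 3·√(np̄(1−p̄)) = 22.0000 − 3 × 4.3328 = 9.0015

9.002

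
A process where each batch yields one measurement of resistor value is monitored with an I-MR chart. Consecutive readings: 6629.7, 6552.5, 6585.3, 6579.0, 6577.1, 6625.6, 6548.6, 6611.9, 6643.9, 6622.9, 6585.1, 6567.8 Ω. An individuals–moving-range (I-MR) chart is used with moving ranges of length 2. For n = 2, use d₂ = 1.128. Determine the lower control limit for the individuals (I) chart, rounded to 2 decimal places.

X̄ = (6629.7 + 6552.5 + 6585.3 + 6579.0 + 6577.1 + 6625.6 + 6548.6 + 6611.9 + 6643.9 + 6622.9 + 6585.1 + 6567.8) / 12 = 6594.1167
Moving ranges: 77.2, 32.8, 6.3, 1.9, 48.5, 77.0, 63.3, 32.0, 21.0, 37.8, 17.3; M̄R̄ = 415.1000 / 11 = 37.7364
LCL = X̄ − 3·M̄R̄/d₂ = 6594.1167 − 3 × 37.7364 / 1.128 = 6493.7540

6493.75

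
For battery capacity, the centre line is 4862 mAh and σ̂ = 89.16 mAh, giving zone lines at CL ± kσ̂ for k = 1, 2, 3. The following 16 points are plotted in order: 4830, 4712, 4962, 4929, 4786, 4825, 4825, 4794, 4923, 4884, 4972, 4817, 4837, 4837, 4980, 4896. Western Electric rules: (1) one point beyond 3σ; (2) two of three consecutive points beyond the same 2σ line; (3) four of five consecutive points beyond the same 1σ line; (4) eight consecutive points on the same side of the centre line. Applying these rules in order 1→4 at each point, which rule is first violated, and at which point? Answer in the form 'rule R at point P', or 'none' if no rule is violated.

Zone of each point (C = within 1σ̂, B = 1σ̂–2σ̂, A = 2σ̂–3σ̂, * = beyond 3σ̂; sign = side of CL): 1:-C, 2:-B, 3:+B, 4:+C, 5:-C, 6:-C, 7:-C, 8:-C, 9:+C, 10:+C, 11:+B, 12:-C, 13:-C, 14:-C, 15:+B, 16:+C
No rule fires across all 16 points.

none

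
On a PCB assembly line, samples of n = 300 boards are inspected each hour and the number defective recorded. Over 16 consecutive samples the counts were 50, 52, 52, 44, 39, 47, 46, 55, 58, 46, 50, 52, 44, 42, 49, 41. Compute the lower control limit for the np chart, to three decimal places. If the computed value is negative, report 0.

28.898

p̄ = Σdᵢ / (k·n) = 767 / (16 × 300) = 0.15979
LCL = np̄ − 3·√(np̄(1−p̄)) = 47.9375 − 3 × 6.3465 = 28.8981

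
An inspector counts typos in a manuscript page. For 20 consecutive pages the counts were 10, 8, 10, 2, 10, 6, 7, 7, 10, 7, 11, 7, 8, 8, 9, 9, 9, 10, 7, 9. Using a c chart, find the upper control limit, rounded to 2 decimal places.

c̄ = (10 + 8 + 10 + 2 + 10 + 6 + 7 + 7 + 10 + 7 + 11 + 7 + 8 + 8 + 9 + 9 + 9 + 10 + 7 + 9) / 20 = 164 / 20 = 8.2000
UCL = c̄ + 3√c̄ = 8.2000 + 3 × √8.2000 = 8.2000 + 3 × 2.8636 = 16.7907

16.79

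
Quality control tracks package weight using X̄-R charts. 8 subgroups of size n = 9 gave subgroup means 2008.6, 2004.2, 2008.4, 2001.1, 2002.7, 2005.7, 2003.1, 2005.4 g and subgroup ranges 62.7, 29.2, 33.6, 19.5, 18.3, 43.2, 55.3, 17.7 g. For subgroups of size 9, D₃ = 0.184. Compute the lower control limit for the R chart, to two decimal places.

R̄ = (62.7 + 29.2 + 33.6 + 19.5 + 18.3 + 43.2 + 55.3 + 17.7) / 8 = 279.5000 / 8 = 34.9375
LCL_R = D₃·R̄ = 0.184 × 34.9375 = 6.4285

6.43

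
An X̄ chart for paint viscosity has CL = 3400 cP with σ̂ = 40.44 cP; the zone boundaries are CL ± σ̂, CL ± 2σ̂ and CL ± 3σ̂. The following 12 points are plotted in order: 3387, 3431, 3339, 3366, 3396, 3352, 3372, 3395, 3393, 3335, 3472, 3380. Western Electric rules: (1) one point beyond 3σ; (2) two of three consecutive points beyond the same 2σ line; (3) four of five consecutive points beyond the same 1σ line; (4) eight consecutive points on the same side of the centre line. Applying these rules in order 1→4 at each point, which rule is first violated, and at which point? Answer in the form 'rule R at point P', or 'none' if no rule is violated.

rule 4 at point 10

Zone of each point (C = within 1σ̂, B = 1σ̂–2σ̂, A = 2σ̂–3σ̂, * = beyond 3σ̂; sign = side of CL): 1:-C, 2:+C, 3:-B, 4:-C, 5:-C, 6:-B, 7:-C, 8:-C, 9:-C, 10:-B, 11:+B, 12:-C
Rule 4 (eight consecutive points on the same side of the centre line) is satisfied at point 10.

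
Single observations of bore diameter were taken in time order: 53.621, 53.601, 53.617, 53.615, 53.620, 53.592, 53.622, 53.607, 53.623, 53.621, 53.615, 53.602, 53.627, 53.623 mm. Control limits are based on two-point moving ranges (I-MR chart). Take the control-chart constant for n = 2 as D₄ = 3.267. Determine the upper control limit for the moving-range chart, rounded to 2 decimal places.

Moving ranges: 0.020, 0.016, 0.002, 0.005, 0.028, 0.030, 0.015, 0.016, 0.002, 0.006, 0.013, 0.025, 0.004; M̄R̄ = 0.1820 / 13 = 0.0140
UCL_MR = D₄·M̄R̄ = 3.267 × 0.0140 = 0.0457

0.05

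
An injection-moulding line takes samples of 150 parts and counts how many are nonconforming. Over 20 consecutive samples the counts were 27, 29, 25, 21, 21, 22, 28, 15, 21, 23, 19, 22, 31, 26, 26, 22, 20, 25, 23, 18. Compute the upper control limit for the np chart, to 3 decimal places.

36.486

p̄ = Σdᵢ / (k·n) = 464 / (20 × 150) = 0.15467
UCL = np̄ + 3·√(np̄(1−p̄)) = 23.2000 + 3 × √(23.2000×0.84533) = 23.2000 + 3 × 4.4285 = 36.4855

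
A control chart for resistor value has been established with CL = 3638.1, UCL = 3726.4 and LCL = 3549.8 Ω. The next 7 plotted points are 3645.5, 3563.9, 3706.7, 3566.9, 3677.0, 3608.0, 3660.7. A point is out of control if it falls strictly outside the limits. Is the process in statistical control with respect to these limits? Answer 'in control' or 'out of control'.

in control

All 7 points lie within [3549.8, 3726.4].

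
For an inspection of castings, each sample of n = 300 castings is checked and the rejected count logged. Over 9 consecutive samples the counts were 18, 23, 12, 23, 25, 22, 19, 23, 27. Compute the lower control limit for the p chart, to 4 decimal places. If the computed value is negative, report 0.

0.0266

p̄ = Σdᵢ / (k·n) = 192 / (9 × 300) = 0.07111
LCL = p̄ − 3·√(p̄(1−p̄)/n) = 0.07111 − 3 × 0.01484 = 0.02660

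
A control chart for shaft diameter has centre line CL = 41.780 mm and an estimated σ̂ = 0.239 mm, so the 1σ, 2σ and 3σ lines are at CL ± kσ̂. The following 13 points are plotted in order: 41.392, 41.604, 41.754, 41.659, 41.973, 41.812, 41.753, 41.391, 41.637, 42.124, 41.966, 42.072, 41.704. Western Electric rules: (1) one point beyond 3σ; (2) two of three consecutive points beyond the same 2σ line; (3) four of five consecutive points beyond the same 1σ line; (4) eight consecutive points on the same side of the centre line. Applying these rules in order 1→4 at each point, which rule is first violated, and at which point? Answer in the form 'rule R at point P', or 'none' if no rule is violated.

Zone of each point (C = within 1σ̂, B = 1σ̂–2σ̂, A = 2σ̂–3σ̂, * = beyond 3σ̂; sign = side of CL): 1:-B, 2:-C, 3:-C, 4:-C, 5:+C, 6:+C, 7:-C, 8:-B, 9:-C, 10:+B, 11:+C, 12:+B, 13:-C
No rule fires across all 13 points.

none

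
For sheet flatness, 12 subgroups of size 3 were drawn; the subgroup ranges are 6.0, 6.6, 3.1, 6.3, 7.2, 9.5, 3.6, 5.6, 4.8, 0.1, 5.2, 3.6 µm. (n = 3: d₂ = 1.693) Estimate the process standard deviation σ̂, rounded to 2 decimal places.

R̄ = (6.0 + 6.6 + 3.1 + 6.3 + 7.2 + 9.5 + 3.6 + 5.6 + 4.8 + 0.1 + 5.2 + 3.6) / 12 = 5.1333
σ̂ = R̄ / d₂ = 5.1333 / 1.693 = 3.0321

3.03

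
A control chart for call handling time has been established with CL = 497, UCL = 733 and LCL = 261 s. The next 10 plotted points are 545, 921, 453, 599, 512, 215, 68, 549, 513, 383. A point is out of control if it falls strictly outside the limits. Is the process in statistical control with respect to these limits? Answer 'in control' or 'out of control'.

Compare each point to [261, 733]: sample 2 = 921 > UCL; sample 6 = 215 < LCL; sample 7 = 68 < LCL.

out of control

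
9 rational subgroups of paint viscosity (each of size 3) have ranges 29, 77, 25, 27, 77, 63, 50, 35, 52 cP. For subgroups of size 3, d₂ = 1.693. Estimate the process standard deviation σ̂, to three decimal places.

28.549

R̄ = (29 + 77 + 25 + 27 + 77 + 63 + 50 + 35 + 52) / 9 = 48.3333
σ̂ = R̄ / d₂ = 48.3333 / 1.693 = 28.5489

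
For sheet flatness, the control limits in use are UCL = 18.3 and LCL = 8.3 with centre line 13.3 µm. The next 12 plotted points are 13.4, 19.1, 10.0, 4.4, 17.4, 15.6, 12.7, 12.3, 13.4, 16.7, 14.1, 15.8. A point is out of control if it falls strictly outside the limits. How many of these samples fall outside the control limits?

2

Compare each point to [8.3, 18.3]: sample 2 = 19.1 > UCL; sample 4 = 4.4 < LCL.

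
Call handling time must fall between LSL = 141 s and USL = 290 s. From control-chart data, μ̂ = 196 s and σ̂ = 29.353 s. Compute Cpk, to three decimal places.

Cpu = (USL − μ̂) / (3σ̂) = (290 − 196) / (3 × 29.353) = 1.0675; Cpl = (μ̂ − LSL) / (3σ̂) = (196 − 141) / (3 × 29.353) = 0.6246; Cpk = min(Cpu, Cpl) = 0.6246

0.625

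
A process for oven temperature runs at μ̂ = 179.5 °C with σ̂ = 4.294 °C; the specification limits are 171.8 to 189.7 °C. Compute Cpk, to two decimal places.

Cpu = (USL − μ̂) / (3σ̂) = (189.7 − 179.5) / (3 × 4.294) = 0.7918; Cpl = (μ̂ − LSL) / (3σ̂) = (179.5 − 171.8) / (3 × 4.294) = 0.5977; Cpk = min(Cpu, Cpl) = 0.5977

0.60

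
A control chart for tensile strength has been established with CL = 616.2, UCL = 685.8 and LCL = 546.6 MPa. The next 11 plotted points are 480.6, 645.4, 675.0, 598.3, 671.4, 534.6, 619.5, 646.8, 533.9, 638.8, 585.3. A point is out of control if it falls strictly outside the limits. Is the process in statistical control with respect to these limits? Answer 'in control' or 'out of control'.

out of control

Compare each point to [546.6, 685.8]: sample 1 = 480.6 < LCL; sample 6 = 534.6 < LCL; sample 9 = 533.9 < LCL.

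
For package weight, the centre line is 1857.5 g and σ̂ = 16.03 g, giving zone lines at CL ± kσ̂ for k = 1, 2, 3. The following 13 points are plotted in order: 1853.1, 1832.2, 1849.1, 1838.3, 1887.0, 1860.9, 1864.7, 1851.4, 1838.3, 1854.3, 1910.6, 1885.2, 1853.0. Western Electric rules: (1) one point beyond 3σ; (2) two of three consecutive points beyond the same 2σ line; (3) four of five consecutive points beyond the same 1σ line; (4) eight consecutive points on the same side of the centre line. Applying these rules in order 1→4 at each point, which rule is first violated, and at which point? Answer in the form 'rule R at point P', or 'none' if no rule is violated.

rule 1 at point 11

Zone of each point (C = within 1σ̂, B = 1σ̂–2σ̂, A = 2σ̂–3σ̂, * = beyond 3σ̂; sign = side of CL): 1:-C, 2:-B, 3:-C, 4:-B, 5:+B, 6:+C, 7:+C, 8:-C, 9:-B, 10:-C, 11:+*, 12:+B, 13:-C
Rule 1 (one point beyond the 3σ limits) is satisfied at point 11.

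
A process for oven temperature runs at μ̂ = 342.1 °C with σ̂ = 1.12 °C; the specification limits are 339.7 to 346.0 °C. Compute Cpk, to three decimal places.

0.714

Cpu = (USL − μ̂) / (3σ̂) = (346.0 − 342.1) / (3 × 1.12) = 1.1607; Cpl = (μ̂ − LSL) / (3σ̂) = (342.1 − 339.7) / (3 × 1.12) = 0.7143; Cpk = min(Cpu, Cpl) = 0.7143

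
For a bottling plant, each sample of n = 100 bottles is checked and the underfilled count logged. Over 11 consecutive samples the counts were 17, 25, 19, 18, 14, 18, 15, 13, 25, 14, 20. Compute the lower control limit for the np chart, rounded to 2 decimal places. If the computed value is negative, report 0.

p̄ = Σdᵢ / (k·n) = 198 / (11 × 100) = 0.18000
LCL = np̄ − 3·√(np̄(1−p̄)) = 18.0000 − 3 × 3.8419 = 6.4744

6.47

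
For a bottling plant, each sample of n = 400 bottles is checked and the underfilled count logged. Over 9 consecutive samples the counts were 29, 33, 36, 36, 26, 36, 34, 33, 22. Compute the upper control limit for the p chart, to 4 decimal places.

p̄ = Σdᵢ / (k·n) = 285 / (9 × 400) = 0.07917
UCL = p̄ + 3·√(p̄(1−p̄)/n) = 0.07917 + 3 × √(0.07917×0.92083/400) = 0.07917 + 3 × 0.01350 = 0.11967

0.1197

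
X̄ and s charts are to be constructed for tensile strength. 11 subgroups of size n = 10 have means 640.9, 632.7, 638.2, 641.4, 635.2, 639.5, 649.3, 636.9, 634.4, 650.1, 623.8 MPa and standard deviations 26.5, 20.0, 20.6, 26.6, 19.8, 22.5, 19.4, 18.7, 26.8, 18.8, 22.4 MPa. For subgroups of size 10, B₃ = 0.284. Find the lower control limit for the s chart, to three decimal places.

s̄ = (26.5 + 20.0 + 20.6 + 26.6 + 19.8 + 22.5 + 19.4 + 18.7 + 26.8 + 18.8 + 22.4) / 11 = 22.0091
LCL_s = B₃·s̄ = 0.284 × 22.0091 = 6.2506

6.251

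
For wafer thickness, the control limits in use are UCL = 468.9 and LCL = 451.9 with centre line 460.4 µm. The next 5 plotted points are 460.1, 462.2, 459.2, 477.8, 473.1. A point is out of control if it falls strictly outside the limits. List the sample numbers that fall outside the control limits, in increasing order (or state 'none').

4, 5

Compare each point to [451.9, 468.9]: sample 4 = 477.8 > UCL; sample 5 = 473.1 > UCL.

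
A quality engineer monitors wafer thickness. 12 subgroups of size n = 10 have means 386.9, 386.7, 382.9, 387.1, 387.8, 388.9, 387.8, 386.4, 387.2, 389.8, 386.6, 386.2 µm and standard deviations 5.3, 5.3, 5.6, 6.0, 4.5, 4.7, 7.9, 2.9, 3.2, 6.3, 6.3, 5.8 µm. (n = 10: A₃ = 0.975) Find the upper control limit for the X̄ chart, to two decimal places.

X̄̄ = (386.9 + 386.7 + 382.9 + 387.1 + 387.8 + 388.9 + 387.8 + 386.4 + 387.2 + 389.8 + 386.6 + 386.2) / 12 = 387.0250
s̄ = (5.3 + 5.3 + 5.6 + 6.0 + 4.5 + 4.7 + 7.9 + 2.9 + 3.2 + 6.3 + 6.3 + 5.8) / 12 = 5.3167
UCL = X̄̄ + A₃·s̄ = 387.0250 + 0.975 × 5.3167 = 392.2088

392.21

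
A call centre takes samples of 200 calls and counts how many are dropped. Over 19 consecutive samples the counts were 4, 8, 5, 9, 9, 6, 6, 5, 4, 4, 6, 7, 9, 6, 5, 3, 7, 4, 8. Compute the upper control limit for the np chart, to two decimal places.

13.32

p̄ = Σdᵢ / (k·n) = 115 / (19 × 200) = 0.03026
UCL = np̄ + 3·√(np̄(1−p̄)) = 6.0526 + 3 × √(6.0526×0.96974) = 6.0526 + 3 × 2.4227 = 13.3207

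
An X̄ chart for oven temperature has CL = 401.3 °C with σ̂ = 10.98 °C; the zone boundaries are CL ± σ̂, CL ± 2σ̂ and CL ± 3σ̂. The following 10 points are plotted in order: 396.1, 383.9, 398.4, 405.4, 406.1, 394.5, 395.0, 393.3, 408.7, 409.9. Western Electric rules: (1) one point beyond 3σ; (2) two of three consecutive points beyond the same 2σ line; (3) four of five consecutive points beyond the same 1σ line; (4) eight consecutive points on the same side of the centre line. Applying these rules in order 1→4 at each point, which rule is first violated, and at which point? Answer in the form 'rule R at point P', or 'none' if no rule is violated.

none

Zone of each point (C = within 1σ̂, B = 1σ̂–2σ̂, A = 2σ̂–3σ̂, * = beyond 3σ̂; sign = side of CL): 1:-C, 2:-B, 3:-C, 4:+C, 5:+C, 6:-C, 7:-C, 8:-C, 9:+C, 10:+C
No rule fires across all 10 points.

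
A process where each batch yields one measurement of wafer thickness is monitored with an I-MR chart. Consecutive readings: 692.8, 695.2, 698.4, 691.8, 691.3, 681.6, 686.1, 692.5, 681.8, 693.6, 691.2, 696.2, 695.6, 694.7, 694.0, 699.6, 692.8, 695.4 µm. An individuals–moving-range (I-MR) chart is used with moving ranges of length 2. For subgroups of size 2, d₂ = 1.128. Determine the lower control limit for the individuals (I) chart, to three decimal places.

X̄ = (692.8 + 695.2 + 698.4 + 691.8 + 691.3 + 681.6 + 686.1 + 692.5 + 681.8 + 693.6 + 691.2 + 696.2 + 695.6 + 694.7 + 694.0 + 699.6 + 692.8 + 695.4) / 18 = 692.4778
Moving ranges: 2.4, 3.2, 6.6, 0.5, 9.7, 4.5, 6.4, 10.7, 11.8, 2.4, 5.0, 0.6, 0.9, 0.7, 5.6, 6.8, 2.6; M̄R̄ = 80.4000 / 17 = 4.7294
LCL = X̄ − 3·M̄R̄/d₂ = 692.4778 − 3 × 4.7294 / 1.128 = 679.8996

679.900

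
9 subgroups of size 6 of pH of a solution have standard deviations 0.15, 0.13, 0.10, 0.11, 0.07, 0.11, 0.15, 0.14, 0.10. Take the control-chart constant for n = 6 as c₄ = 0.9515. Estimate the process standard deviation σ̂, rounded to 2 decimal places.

0.12

s̄ = (0.15 + 0.13 + 0.10 + 0.11 + 0.07 + 0.11 + 0.15 + 0.14 + 0.10) / 9 = 0.1178
σ̂ = s̄ / c₄ = 0.1178 / 0.9515 = 0.1238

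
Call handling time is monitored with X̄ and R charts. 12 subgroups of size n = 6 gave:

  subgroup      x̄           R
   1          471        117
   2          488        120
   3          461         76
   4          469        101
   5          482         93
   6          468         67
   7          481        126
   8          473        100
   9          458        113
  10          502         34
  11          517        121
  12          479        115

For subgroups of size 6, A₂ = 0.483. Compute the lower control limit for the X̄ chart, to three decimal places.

X̄̄ = (471 + 488 + 461 + 469 + 482 + 468 + 481 + 473 + 458 + 502 + 517 + 479) / 12 = 5749.0000 / 12 = 479.0833
R̄ = (117 + 120 + 76 + 101 + 93 + 67 + 126 + 100 + 113 + 34 + 121 + 115) / 12 = 1183.0000 / 12 = 98.5833
LCL = X̄̄ − A₂·R̄ = 479.0833 − 0.483 × 98.5833 = 431.4676

431.468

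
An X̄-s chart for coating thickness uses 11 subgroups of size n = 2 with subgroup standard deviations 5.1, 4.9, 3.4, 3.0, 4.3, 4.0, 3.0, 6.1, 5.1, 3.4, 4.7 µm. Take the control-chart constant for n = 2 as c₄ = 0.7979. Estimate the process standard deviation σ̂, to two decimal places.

5.35

s̄ = (5.1 + 4.9 + 3.4 + 3.0 + 4.3 + 4.0 + 3.0 + 6.1 + 5.1 + 3.4 + 4.7) / 11 = 4.2727
σ̂ = s̄ / c₄ = 4.2727 / 0.7979 = 5.3550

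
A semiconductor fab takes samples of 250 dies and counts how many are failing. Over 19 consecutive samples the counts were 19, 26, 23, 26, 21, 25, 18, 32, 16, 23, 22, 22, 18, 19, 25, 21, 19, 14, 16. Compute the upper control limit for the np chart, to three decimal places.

34.563

p̄ = Σdᵢ / (k·n) = 405 / (19 × 250) = 0.08526
UCL = np̄ + 3·√(np̄(1−p̄)) = 21.3158 + 3 × √(21.3158×0.91474) = 21.3158 + 3 × 4.4157 = 34.5629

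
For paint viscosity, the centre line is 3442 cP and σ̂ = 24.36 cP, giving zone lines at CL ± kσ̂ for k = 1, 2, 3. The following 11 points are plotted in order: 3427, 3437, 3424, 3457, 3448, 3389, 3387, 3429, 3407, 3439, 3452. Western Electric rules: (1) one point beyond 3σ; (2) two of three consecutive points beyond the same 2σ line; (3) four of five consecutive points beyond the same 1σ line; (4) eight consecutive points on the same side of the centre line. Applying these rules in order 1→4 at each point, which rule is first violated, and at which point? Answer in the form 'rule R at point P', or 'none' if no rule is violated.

rule 2 at point 7

Zone of each point (C = within 1σ̂, B = 1σ̂–2σ̂, A = 2σ̂–3σ̂, * = beyond 3σ̂; sign = side of CL): 1:-C, 2:-C, 3:-C, 4:+C, 5:+C, 6:-A, 7:-A, 8:-C, 9:-B, 10:-C, 11:+C
Rule 2 (two of three consecutive points beyond the same 2σ limit) is satisfied at point 7.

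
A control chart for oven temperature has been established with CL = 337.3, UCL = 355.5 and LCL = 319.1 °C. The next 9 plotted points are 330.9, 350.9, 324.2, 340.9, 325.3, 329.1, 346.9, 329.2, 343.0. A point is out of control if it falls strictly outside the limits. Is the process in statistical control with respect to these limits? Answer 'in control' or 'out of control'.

in control

All 9 points lie within [319.1, 355.5].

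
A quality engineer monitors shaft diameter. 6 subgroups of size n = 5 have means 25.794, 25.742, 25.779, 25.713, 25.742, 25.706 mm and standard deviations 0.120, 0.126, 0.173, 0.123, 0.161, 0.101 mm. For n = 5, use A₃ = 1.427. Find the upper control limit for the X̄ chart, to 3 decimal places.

X̄̄ = (25.794 + 25.742 + 25.779 + 25.713 + 25.742 + 25.706) / 6 = 25.7460
s̄ = (0.120 + 0.126 + 0.173 + 0.123 + 0.161 + 0.101) / 6 = 0.1340
UCL = X̄̄ + A₃·s̄ = 25.7460 + 1.427 × 0.1340 = 25.9372

25.937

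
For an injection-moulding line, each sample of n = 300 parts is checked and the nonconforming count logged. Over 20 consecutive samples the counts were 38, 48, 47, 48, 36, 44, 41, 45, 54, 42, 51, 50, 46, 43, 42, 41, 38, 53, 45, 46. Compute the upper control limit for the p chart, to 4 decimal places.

0.2115

p̄ = Σdᵢ / (k·n) = 898 / (20 × 300) = 0.14967
UCL = p̄ + 3·√(p̄(1−p̄)/n) = 0.14967 + 3 × √(0.14967×0.85033/300) = 0.14967 + 3 × 0.02060 = 0.21146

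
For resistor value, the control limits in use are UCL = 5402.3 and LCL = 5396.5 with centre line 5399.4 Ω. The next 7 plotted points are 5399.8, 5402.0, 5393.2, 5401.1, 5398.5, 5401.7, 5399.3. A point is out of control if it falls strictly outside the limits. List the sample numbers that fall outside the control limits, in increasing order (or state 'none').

3

Compare each point to [5396.5, 5402.3]: sample 3 = 5393.2 < LCL.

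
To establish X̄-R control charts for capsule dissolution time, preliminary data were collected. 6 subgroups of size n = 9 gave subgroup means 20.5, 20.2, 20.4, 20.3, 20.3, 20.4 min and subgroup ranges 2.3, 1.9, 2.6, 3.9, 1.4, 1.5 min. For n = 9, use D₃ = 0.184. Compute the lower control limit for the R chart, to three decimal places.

0.417

R̄ = (2.3 + 1.9 + 2.6 + 3.9 + 1.4 + 1.5) / 6 = 13.6000 / 6 = 2.2667
LCL_R = D₃·R̄ = 0.184 × 2.2667 = 0.4171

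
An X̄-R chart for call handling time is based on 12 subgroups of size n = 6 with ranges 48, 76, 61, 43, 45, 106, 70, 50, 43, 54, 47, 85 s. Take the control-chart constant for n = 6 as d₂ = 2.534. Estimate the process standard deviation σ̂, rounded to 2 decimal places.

23.94

R̄ = (48 + 76 + 61 + 43 + 45 + 106 + 70 + 50 + 43 + 54 + 47 + 85) / 12 = 60.6667
σ̂ = R̄ / d₂ = 60.6667 / 2.534 = 23.9411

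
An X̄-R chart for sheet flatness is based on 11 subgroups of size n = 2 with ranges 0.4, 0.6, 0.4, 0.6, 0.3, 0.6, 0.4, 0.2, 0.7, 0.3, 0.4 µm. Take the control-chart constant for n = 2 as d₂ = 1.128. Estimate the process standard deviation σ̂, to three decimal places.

R̄ = (0.4 + 0.6 + 0.4 + 0.6 + 0.3 + 0.6 + 0.4 + 0.2 + 0.7 + 0.3 + 0.4) / 11 = 0.4455
σ̂ = R̄ / d₂ = 0.4455 / 1.128 = 0.3949

0.395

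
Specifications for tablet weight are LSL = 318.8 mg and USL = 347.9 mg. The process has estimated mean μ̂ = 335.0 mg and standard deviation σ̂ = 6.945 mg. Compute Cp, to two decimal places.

Cp = (USL − LSL) / (6σ̂) = (347.9 − 318.8) / (6 × 6.945) = 29.1000 / 41.6700 = 0.6983

0.70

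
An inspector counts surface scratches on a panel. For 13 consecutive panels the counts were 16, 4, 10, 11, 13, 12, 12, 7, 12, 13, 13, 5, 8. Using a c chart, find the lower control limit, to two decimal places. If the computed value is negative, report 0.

c̄ = (16 + 4 + 10 + 11 + 13 + 12 + 12 + 7 + 12 + 13 + 13 + 5 + 8) / 13 = 136 / 13 = 10.4615
LCL = c̄ − 3√c̄ = 10.4615 − 3 × 3.2344 = 0.7582

0.76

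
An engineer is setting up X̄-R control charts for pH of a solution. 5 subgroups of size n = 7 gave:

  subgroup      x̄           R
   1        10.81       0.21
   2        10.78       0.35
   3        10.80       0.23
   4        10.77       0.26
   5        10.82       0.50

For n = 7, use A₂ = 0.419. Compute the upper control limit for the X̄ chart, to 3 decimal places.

10.926

X̄̄ = (10.81 + 10.78 + 10.80 + 10.77 + 10.82) / 5 = 53.9800 / 5 = 10.7960
R̄ = (0.21 + 0.35 + 0.23 + 0.26 + 0.50) / 5 = 1.5500 / 5 = 0.3100
UCL = X̄̄ + A₂·R̄ = 10.7960 + 0.419 × 0.3100 = 10.9259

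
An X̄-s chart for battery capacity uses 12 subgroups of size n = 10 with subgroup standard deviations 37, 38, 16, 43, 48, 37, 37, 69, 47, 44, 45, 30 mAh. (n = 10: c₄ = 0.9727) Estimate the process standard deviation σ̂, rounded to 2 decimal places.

s̄ = (37 + 38 + 16 + 43 + 48 + 37 + 37 + 69 + 47 + 44 + 45 + 30) / 12 = 40.9167
σ̂ = s̄ / c₄ = 40.9167 / 0.9727 = 42.0650

42.07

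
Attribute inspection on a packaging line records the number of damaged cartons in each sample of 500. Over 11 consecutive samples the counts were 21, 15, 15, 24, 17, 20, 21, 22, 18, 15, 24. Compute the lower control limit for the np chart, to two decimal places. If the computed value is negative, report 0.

p̄ = Σdᵢ / (k·n) = 212 / (11 × 500) = 0.03855
LCL = np̄ − 3·√(np̄(1−p̄)) = 19.2727 − 3 × 4.3046 = 6.3588

6.36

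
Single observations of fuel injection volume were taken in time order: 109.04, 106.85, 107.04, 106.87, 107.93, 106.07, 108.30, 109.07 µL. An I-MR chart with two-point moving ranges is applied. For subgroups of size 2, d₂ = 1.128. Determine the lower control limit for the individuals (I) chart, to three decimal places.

104.428

X̄ = (109.04 + 106.85 + 107.04 + 106.87 + 107.93 + 106.07 + 108.30 + 109.07) / 8 = 107.6462
Moving ranges: 2.19, 0.19, 0.17, 1.06, 1.86, 2.23, 0.77; M̄R̄ = 8.4700 / 7 = 1.2100
LCL = X̄ − 3·M̄R̄/d₂ = 107.6462 − 3 × 1.2100 / 1.128 = 104.4282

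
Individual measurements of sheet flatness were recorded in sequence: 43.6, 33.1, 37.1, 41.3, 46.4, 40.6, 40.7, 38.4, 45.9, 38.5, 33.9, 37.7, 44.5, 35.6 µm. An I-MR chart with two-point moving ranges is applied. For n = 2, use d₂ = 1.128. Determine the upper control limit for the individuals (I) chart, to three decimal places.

54.333

X̄ = (43.6 + 33.1 + 37.1 + 41.3 + 46.4 + 40.6 + 40.7 + 38.4 + 45.9 + 38.5 + 33.9 + 37.7 + 44.5 + 35.6) / 14 = 39.8071
Moving ranges: 10.5, 4.0, 4.2, 5.1, 5.8, 0.1, 2.3, 7.5, 7.4, 4.6, 3.8, 6.8, 8.9; M̄R̄ = 71.0000 / 13 = 5.4615
UCL = X̄ + 3·M̄R̄/d₂ = 39.8071 + 3 × 5.4615 / 1.128 = 54.3325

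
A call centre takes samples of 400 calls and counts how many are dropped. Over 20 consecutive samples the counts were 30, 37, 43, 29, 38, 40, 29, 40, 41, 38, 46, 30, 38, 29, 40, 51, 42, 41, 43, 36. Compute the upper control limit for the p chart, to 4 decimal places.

0.1391

p̄ = Σdᵢ / (k·n) = 761 / (20 × 400) = 0.09513
UCL = p̄ + 3·√(p̄(1−p̄)/n) = 0.09513 + 3 × √(0.09513×0.90487/400) = 0.09513 + 3 × 0.01467 = 0.13913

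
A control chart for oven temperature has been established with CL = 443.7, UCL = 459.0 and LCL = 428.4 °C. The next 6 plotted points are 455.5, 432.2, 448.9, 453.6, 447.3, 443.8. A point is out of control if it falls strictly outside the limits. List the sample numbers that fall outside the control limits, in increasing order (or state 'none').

none

All 6 points lie within [428.4, 459.0].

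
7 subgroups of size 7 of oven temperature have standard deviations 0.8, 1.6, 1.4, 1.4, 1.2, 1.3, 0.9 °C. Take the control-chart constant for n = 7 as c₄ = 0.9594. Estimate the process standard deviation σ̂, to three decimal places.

s̄ = (0.8 + 1.6 + 1.4 + 1.4 + 1.2 + 1.3 + 0.9) / 7 = 1.2286
σ̂ = s̄ / c₄ = 1.2286 / 0.9594 = 1.2806

1.281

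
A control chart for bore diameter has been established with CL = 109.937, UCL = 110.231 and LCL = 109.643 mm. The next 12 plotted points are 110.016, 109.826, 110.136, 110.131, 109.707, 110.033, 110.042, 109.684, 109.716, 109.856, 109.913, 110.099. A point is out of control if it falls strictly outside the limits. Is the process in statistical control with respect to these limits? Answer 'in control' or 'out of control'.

All 12 points lie within [109.643, 110.231].

in control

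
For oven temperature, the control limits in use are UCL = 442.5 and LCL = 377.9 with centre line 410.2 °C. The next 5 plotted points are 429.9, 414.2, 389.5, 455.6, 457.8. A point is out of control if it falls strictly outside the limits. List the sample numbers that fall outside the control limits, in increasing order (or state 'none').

4, 5

Compare each point to [377.9, 442.5]: sample 4 = 455.6 > UCL; sample 5 = 457.8 > UCL.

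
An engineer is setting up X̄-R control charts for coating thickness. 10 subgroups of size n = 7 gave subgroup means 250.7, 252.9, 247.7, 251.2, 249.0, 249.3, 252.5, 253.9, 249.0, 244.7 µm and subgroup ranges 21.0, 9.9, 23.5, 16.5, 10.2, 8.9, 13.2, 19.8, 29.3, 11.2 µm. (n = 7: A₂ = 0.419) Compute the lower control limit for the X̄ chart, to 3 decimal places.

243.239

X̄̄ = (250.7 + 252.9 + 247.7 + 251.2 + 249.0 + 249.3 + 252.5 + 253.9 + 249.0 + 244.7) / 10 = 2500.9000 / 10 = 250.0900
R̄ = (21.0 + 9.9 + 23.5 + 16.5 + 10.2 + 8.9 + 13.2 + 19.8 + 29.3 + 11.2) / 10 = 163.5000 / 10 = 16.3500
LCL = X̄̄ − A₂·R̄ = 250.0900 − 0.419 × 16.3500 = 243.2394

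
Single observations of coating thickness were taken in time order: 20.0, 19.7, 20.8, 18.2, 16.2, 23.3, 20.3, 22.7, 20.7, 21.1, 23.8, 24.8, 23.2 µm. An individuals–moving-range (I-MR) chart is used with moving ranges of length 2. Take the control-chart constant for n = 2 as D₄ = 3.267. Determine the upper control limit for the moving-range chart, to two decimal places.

7.13

Moving ranges: 0.3, 1.1, 2.6, 2.0, 7.1, 3.0, 2.4, 2.0, 0.4, 2.7, 1.0, 1.6; M̄R̄ = 26.2000 / 12 = 2.1833
UCL_MR = D₄·M̄R̄ = 3.267 × 2.1833 = 7.1329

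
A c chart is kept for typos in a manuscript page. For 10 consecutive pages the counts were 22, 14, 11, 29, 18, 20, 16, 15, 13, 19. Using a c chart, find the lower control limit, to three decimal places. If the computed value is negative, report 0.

5.079

c̄ = (22 + 14 + 11 + 29 + 18 + 20 + 16 + 15 + 13 + 19) / 10 = 177 / 10 = 17.7000
LCL = c̄ − 3√c̄ = 17.7000 − 3 × 4.2071 = 5.0786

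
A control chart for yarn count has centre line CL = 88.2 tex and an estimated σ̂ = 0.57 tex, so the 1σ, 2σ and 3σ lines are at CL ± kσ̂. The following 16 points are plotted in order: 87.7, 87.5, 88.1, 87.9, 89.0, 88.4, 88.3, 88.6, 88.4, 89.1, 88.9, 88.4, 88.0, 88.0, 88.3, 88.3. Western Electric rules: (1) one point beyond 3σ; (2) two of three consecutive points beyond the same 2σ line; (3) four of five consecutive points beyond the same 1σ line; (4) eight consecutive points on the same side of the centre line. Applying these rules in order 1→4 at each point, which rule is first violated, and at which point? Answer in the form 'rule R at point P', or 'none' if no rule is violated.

Zone of each point (C = within 1σ̂, B = 1σ̂–2σ̂, A = 2σ̂–3σ̂, * = beyond 3σ̂; sign = side of CL): 1:-C, 2:-B, 3:-C, 4:-C, 5:+B, 6:+C, 7:+C, 8:+C, 9:+C, 10:+B, 11:+B, 12:+C, 13:-C, 14:-C, 15:+C, 16:+C
Rule 4 (eight consecutive points on the same side of the centre line) is satisfied at point 12.

rule 4 at point 12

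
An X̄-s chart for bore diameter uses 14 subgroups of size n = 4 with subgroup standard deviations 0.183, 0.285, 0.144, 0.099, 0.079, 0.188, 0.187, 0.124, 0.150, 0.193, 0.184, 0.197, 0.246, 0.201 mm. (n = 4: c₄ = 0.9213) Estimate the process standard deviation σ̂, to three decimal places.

s̄ = (0.183 + 0.285 + 0.144 + 0.099 + 0.079 + 0.188 + 0.187 + 0.124 + 0.150 + 0.193 + 0.184 + 0.197 + 0.246 + 0.201) / 14 = 0.1757
σ̂ = s̄ / c₄ = 0.1757 / 0.9213 = 0.1907

0.191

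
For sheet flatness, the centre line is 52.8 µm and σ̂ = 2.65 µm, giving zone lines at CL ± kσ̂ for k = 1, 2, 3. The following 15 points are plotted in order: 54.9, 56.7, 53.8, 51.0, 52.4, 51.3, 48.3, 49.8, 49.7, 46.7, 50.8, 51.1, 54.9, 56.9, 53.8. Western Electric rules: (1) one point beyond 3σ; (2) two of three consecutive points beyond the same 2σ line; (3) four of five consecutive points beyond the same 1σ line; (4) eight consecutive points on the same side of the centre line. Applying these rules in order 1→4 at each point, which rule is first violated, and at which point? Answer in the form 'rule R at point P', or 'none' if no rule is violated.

Zone of each point (C = within 1σ̂, B = 1σ̂–2σ̂, A = 2σ̂–3σ̂, * = beyond 3σ̂; sign = side of CL): 1:+C, 2:+B, 3:+C, 4:-C, 5:-C, 6:-C, 7:-B, 8:-B, 9:-B, 10:-A, 11:-C, 12:-C, 13:+C, 14:+B, 15:+C
Rule 3 (four of five consecutive points beyond the same 1σ limit) is satisfied at point 10.

rule 3 at point 10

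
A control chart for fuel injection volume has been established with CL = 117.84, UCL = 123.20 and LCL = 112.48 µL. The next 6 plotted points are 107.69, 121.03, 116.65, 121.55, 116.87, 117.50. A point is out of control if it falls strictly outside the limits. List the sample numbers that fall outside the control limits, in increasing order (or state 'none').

1

Compare each point to [112.48, 123.20]: sample 1 = 107.69 < LCL.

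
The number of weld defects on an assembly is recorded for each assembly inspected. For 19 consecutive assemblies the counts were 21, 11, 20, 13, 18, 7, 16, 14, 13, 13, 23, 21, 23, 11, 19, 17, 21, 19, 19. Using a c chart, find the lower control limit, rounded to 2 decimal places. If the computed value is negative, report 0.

c̄ = (21 + 11 + 20 + 13 + 18 + 7 + 16 + 14 + 13 + 13 + 23 + 21 + 23 + 11 + 19 + 17 + 21 + 19 + 19) / 19 = 319 / 19 = 16.7895
LCL = c̄ − 3√c̄ = 16.7895 − 3 × 4.0975 = 4.4970

4.50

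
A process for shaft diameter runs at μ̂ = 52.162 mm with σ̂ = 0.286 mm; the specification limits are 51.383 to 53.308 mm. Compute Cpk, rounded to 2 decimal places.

0.91

Cpu = (USL − μ̂) / (3σ̂) = (53.308 − 52.162) / (3 × 0.286) = 1.3357; Cpl = (μ̂ − LSL) / (3σ̂) = (52.162 − 51.383) / (3 × 0.286) = 0.9079; Cpk = min(Cpu, Cpl) = 0.9079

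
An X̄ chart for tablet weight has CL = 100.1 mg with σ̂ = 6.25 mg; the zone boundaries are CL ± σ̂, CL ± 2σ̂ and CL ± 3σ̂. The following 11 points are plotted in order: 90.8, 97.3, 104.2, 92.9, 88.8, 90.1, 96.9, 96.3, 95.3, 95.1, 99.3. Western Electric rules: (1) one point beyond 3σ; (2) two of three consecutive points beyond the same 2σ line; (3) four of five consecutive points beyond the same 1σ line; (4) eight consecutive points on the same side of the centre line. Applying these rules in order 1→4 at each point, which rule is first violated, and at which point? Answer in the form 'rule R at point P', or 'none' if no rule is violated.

Zone of each point (C = within 1σ̂, B = 1σ̂–2σ̂, A = 2σ̂–3σ̂, * = beyond 3σ̂; sign = side of CL): 1:-B, 2:-C, 3:+C, 4:-B, 5:-B, 6:-B, 7:-C, 8:-C, 9:-C, 10:-C, 11:-C
Rule 4 (eight consecutive points on the same side of the centre line) is satisfied at point 11.

rule 4 at point 11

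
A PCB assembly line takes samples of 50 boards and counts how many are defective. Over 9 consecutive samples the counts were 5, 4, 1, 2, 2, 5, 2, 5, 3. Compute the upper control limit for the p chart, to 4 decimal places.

0.1686

p̄ = Σdᵢ / (k·n) = 29 / (9 × 50) = 0.06444
UCL = p̄ + 3·√(p̄(1−p̄)/n) = 0.06444 + 3 × √(0.06444×0.93556/50) = 0.06444 + 3 × 0.03473 = 0.16862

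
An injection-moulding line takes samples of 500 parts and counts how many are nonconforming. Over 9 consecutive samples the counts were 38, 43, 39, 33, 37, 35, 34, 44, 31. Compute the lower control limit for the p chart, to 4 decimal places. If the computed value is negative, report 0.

0.0391

p̄ = Σdᵢ / (k·n) = 334 / (9 × 500) = 0.07422
LCL = p̄ − 3·√(p̄(1−p̄)/n) = 0.07422 − 3 × 0.01172 = 0.03905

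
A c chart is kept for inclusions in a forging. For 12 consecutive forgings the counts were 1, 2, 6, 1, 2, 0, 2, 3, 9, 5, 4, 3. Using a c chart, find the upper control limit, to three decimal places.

c̄ = (1 + 2 + 6 + 1 + 2 + 0 + 2 + 3 + 9 + 5 + 4 + 3) / 12 = 38 / 12 = 3.1667
UCL = c̄ + 3√c̄ = 3.1667 + 3 × √3.1667 = 3.1667 + 3 × 1.7795 = 8.5052

8.505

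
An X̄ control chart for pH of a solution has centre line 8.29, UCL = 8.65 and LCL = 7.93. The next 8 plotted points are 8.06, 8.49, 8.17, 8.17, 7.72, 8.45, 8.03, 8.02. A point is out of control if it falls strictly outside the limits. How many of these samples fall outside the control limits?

Compare each point to [7.93, 8.65]: sample 5 = 7.72 < LCL.

1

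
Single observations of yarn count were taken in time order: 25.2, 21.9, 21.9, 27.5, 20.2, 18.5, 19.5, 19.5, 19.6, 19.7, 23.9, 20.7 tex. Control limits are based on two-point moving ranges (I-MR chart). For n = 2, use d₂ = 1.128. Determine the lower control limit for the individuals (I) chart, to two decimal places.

15.10

X̄ = (25.2 + 21.9 + 21.9 + 27.5 + 20.2 + 18.5 + 19.5 + 19.5 + 19.6 + 19.7 + 23.9 + 20.7) / 12 = 21.5083
Moving ranges: 3.3, 0.0, 5.6, 7.3, 1.7, 1.0, 0.0, 0.1, 0.1, 4.2, 3.2; M̄R̄ = 26.5000 / 11 = 2.4091
LCL = X̄ − 3·M̄R̄/d₂ = 21.5083 − 3 × 2.4091 / 1.128 = 15.1012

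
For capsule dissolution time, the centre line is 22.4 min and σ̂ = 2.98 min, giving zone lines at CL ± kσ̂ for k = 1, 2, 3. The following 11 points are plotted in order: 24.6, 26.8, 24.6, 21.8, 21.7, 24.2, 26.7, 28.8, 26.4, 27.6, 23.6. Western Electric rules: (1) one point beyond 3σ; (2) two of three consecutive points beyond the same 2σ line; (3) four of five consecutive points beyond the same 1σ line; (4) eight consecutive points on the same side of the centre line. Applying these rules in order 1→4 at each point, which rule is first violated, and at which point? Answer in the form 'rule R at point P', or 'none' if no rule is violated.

Zone of each point (C = within 1σ̂, B = 1σ̂–2σ̂, A = 2σ̂–3σ̂, * = beyond 3σ̂; sign = side of CL): 1:+C, 2:+B, 3:+C, 4:-C, 5:-C, 6:+C, 7:+B, 8:+A, 9:+B, 10:+B, 11:+C
Rule 3 (four of five consecutive points beyond the same 1σ limit) is satisfied at point 10.

rule 3 at point 10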